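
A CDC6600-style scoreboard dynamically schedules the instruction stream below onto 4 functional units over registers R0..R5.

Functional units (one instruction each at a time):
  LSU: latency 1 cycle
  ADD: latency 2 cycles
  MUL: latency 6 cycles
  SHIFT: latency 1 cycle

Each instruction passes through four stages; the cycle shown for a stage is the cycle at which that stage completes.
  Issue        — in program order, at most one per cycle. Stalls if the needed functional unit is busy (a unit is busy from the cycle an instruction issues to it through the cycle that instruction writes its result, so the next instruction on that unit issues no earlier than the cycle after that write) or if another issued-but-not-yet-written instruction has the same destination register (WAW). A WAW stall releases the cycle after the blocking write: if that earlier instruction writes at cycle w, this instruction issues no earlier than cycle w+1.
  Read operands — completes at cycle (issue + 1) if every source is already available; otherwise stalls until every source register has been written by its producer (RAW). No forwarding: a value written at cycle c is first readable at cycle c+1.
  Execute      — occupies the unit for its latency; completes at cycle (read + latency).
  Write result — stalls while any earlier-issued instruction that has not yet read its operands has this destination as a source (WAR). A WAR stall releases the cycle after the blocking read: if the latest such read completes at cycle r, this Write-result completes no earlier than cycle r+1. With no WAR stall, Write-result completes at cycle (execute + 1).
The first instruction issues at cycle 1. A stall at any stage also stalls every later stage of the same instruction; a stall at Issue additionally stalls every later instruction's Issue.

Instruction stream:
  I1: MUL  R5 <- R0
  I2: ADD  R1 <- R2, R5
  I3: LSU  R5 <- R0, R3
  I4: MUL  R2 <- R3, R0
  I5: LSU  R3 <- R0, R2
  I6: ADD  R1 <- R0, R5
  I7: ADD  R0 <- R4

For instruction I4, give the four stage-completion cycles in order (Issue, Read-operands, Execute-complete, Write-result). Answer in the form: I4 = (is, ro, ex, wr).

c1: I1 issues→MUL
c2: I1 reads; I2 issues→ADD
c8: I1 exec-done
c9: I1 writes R5
c10: I2 reads; I3 issues→LSU
c11: I3 reads; I4 issues→MUL
c12: I2 exec-done; I3 exec-done; I4 reads
c13: I2 writes R1; I3 writes R5
c14: I5 issues→LSU
c15: I6 issues→ADD
c16: I6 reads
c18: I4 exec-done; I6 exec-done
c19: I4 writes R2; I6 writes R1
c20: I5 reads; I7 issues→ADD
c21: I5 exec-done; I7 reads
c22: I5 writes R3
c23: I7 exec-done
c24: I7 writes R0

I4 = (11, 12, 18, 19)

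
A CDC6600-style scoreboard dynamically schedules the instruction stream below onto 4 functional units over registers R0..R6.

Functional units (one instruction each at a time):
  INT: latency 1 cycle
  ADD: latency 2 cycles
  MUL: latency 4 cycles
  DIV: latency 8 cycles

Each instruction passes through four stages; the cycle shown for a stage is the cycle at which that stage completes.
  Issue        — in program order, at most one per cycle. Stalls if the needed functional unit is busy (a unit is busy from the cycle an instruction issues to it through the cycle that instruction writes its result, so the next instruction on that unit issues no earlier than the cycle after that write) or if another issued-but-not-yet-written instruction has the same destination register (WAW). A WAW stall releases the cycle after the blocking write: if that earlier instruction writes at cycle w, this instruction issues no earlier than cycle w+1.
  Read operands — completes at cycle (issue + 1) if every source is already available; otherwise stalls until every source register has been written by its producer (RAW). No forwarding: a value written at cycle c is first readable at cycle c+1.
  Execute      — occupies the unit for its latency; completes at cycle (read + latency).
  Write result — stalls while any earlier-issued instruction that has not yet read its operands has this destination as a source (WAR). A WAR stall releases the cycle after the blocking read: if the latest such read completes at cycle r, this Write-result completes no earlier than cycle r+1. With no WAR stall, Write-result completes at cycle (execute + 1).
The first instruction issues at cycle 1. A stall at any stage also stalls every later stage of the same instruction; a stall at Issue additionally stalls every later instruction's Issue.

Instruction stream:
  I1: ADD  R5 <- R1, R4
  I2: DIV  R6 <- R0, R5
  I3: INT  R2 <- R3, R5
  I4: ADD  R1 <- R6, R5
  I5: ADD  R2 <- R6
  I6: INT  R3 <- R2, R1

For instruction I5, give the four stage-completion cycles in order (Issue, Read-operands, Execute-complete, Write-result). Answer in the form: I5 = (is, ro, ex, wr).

t=1  I1→ADD
t=2  I1 RO; I2→DIV
t=3  I3→INT
t=4  I1 EX
t=5  I1 WR R5
t=6  I2 RO; I3 RO; I4→ADD
t=7  I3 EX
t=8  I3 WR R2
t=14  I2 EX
t=15  I2 WR R6
t=16  I4 RO
t=18  I4 EX
t=19  I4 WR R1
t=20  I5→ADD
t=21  I5 RO; I6→INT
t=23  I5 EX
t=24  I5 WR R2
t=25  I6 RO
t=26  I6 EX
t=27  I6 WR R3

I5 = (20, 21, 23, 24)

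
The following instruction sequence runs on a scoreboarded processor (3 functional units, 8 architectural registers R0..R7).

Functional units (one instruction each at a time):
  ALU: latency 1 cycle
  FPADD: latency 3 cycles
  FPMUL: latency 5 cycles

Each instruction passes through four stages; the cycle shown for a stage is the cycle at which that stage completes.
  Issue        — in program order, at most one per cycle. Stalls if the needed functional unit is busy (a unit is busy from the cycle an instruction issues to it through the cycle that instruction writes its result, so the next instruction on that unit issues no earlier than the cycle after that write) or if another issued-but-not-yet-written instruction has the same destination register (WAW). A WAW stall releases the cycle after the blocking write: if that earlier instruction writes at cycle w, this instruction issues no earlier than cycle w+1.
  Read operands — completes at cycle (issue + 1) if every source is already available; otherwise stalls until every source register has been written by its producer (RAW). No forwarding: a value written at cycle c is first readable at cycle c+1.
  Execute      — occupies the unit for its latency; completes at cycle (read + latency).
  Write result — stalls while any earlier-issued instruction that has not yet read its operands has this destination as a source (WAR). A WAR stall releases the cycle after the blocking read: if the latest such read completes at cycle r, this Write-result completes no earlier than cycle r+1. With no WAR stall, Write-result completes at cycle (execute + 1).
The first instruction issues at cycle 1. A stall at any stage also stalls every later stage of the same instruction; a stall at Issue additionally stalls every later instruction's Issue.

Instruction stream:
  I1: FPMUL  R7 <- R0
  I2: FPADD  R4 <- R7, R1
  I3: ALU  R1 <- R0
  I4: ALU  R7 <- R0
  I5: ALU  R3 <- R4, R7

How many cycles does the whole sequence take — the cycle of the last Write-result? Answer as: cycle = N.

cycle 1: I1 issues→FPMUL
cycle 2: I1 reads · I2 issues→FPADD
cycle 3: I3 issues→ALU
cycle 4: I3 reads
cycle 5: I3 exec-done
cycle 7: I1 exec-done
cycle 8: I1 writes R7
cycle 9: I2 reads
cycle 10: I3 writes R1
cycle 11: I4 issues→ALU
cycle 12: I2 exec-done · I4 reads
cycle 13: I2 writes R4 · I4 exec-done
cycle 14: I4 writes R7
cycle 15: I5 issues→ALU
cycle 16: I5 reads
cycle 17: I5 exec-done
cycle 18: I5 writes R3

cycle = 18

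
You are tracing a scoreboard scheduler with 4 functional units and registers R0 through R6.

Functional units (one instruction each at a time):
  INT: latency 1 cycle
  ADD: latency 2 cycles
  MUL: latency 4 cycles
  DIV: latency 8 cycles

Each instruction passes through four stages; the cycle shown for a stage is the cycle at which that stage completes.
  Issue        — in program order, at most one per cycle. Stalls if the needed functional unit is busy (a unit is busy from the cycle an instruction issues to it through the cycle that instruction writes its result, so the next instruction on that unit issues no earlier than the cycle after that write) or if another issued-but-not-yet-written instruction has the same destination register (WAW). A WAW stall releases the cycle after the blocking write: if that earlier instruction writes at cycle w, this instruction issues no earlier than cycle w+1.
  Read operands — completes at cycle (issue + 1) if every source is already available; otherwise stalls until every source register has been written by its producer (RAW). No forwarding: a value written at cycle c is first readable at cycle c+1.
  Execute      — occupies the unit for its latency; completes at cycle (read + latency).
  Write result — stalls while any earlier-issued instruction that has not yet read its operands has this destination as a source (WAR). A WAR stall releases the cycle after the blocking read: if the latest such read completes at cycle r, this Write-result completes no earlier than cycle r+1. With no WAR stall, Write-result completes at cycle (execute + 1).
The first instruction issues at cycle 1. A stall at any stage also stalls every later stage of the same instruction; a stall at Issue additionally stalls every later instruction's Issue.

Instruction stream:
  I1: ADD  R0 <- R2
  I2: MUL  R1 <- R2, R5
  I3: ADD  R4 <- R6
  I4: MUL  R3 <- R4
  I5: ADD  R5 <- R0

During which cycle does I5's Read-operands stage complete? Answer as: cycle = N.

cycle = 12

1) issue 1, read 2, done 4, write 5
2) issue 2, read 3, done 7, write 8
3) issue 6, read 7, done 9, write 10  <struct: ADD busy until I1 writes@5>
4) issue 9, read 11, done 15, write 16  <struct: MUL busy until I2 writes@8 / RAW R4: wait I3 write@10>
5) issue 11, read 12, done 14, write 15  <struct: ADD busy until I3 writes@10>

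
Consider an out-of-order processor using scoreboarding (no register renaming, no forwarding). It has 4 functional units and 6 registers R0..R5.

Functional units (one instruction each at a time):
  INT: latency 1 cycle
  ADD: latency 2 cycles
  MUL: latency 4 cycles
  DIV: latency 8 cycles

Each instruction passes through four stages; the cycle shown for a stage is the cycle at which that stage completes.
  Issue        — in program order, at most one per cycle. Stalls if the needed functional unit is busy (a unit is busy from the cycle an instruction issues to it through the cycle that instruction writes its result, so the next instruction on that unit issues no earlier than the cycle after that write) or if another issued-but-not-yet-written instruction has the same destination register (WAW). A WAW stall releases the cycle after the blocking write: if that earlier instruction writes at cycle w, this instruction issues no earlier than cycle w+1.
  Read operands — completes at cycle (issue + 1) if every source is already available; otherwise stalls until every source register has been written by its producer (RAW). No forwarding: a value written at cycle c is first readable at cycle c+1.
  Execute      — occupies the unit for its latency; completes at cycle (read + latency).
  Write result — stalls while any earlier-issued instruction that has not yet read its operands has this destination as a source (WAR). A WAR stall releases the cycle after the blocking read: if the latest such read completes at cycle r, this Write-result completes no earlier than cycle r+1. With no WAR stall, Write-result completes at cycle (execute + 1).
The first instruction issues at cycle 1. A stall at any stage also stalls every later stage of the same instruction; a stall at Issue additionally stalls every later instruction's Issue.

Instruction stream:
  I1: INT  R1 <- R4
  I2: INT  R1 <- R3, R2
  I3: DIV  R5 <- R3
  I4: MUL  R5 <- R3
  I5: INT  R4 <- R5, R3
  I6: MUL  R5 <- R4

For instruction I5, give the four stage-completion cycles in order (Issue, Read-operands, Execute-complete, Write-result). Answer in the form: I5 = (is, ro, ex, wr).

[I1] 1/2/3/4
[I2] 5/6/7/8  (struct: INT busy until I1 writes@4)
[I3] 6/7/15/16
[I4] 17/18/22/23  (WAW R5: wait I3 write@16)
[I5] 18/24/25/26  (RAW R5: wait I4 write@23)
[I6] 24/27/31/32  (struct: MUL busy until I4 writes@23; RAW R4: wait I5 write@26)

I5 = (18, 24, 25, 26)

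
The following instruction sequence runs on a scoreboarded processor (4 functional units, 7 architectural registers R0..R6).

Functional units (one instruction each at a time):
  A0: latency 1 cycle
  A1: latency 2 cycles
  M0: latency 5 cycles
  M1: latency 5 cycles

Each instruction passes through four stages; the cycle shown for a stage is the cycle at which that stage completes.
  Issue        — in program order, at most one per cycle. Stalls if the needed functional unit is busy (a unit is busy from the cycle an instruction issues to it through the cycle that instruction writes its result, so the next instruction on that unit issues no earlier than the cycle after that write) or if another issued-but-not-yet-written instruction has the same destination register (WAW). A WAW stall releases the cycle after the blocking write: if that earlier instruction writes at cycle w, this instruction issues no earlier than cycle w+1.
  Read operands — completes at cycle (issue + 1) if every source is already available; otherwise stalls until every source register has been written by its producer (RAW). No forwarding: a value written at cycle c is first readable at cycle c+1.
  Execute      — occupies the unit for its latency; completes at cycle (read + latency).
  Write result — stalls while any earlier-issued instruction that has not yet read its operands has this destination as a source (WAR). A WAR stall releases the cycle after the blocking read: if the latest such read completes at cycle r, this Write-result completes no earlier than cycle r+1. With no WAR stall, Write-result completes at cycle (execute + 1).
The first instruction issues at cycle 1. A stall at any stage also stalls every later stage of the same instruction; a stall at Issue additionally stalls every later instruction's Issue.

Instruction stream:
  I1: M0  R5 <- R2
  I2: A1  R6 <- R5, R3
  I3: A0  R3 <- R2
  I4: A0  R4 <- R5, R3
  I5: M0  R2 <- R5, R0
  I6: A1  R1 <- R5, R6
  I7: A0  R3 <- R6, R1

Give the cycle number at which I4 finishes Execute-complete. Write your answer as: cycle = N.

I1 -> (1, 2, 7, 8)
I2 -> (2, 9, 11, 12)  // RAW R5: wait I1 write@8
I3 -> (3, 4, 5, 10)  // WAR R3: wait I2 read@9
I4 -> (11, 12, 13, 14)  // struct: A0 busy until I3 writes@10
I5 -> (12, 13, 18, 19)
I6 -> (13, 14, 16, 17)
I7 -> (15, 18, 19, 20)  // struct: A0 busy until I4 writes@14, RAW R1: wait I6 write@17

cycle = 13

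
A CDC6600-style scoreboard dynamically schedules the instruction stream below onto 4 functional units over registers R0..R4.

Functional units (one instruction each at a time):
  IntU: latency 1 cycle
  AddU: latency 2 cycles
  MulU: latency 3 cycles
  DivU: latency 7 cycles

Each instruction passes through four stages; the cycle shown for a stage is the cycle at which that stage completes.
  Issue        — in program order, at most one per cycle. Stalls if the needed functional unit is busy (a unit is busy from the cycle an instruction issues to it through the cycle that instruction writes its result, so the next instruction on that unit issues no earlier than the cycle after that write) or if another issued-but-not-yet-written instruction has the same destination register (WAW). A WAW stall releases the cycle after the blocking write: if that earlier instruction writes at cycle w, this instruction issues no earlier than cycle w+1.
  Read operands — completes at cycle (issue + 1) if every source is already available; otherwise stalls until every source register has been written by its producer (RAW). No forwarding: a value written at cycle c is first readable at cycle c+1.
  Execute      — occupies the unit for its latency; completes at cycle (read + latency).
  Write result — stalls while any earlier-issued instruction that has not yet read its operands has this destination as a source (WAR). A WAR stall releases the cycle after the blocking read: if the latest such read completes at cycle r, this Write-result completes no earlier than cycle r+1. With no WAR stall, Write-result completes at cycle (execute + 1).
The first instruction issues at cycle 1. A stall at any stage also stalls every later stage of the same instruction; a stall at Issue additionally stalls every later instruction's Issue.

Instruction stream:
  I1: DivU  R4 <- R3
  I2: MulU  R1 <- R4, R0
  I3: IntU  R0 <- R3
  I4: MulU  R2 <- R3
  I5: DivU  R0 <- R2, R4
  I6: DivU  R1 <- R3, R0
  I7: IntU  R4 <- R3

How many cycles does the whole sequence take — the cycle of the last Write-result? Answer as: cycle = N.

cycle = 40

t=1  I1→DivU
t=2  I1 RO · I2→MulU
t=3  I3→IntU
t=4  I3 RO
t=5  I3 EX
t=9  I1 EX
t=10  I1 WR R4
t=11  I2 RO
t=12  I3 WR R0
t=14  I2 EX
t=15  I2 WR R1
t=16  I4→MulU
t=17  I4 RO · I5→DivU
t=20  I4 EX
t=21  I4 WR R2
t=22  I5 RO
t=29  I5 EX
t=30  I5 WR R0
t=31  I6→DivU
t=32  I6 RO · I7→IntU
t=33  I7 RO
t=34  I7 EX
t=35  I7 WR R4
t=39  I6 EX
t=40  I6 WR R1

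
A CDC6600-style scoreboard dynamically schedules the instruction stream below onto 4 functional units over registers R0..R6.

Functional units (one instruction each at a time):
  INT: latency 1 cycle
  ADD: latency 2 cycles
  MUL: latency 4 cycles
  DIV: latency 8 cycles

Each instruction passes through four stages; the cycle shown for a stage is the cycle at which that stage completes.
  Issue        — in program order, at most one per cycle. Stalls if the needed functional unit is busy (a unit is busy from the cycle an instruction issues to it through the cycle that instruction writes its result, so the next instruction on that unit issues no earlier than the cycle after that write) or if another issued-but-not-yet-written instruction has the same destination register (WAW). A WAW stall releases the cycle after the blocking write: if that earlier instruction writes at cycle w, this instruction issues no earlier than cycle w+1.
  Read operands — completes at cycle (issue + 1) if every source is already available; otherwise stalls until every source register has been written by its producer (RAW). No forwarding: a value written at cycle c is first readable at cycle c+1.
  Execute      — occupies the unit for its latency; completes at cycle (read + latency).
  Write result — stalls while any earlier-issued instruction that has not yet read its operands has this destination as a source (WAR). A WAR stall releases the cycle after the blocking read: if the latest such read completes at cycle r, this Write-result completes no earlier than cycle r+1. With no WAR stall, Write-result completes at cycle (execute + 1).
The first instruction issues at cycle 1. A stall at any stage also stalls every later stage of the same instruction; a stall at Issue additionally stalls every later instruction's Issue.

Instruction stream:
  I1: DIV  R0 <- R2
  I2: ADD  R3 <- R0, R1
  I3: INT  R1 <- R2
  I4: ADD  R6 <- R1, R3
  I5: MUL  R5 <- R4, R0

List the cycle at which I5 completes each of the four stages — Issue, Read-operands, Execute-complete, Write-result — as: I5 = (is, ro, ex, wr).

[I1] 1/2/10/11
[I2] 2/12/14/15  (RAW R0: wait I1 write@11)
[I3] 3/4/5/13  (WAR R1: wait I2 read@12)
[I4] 16/17/19/20  (struct: ADD busy until I2 writes@15)
[I5] 17/18/22/23

I5 = (17, 18, 22, 23)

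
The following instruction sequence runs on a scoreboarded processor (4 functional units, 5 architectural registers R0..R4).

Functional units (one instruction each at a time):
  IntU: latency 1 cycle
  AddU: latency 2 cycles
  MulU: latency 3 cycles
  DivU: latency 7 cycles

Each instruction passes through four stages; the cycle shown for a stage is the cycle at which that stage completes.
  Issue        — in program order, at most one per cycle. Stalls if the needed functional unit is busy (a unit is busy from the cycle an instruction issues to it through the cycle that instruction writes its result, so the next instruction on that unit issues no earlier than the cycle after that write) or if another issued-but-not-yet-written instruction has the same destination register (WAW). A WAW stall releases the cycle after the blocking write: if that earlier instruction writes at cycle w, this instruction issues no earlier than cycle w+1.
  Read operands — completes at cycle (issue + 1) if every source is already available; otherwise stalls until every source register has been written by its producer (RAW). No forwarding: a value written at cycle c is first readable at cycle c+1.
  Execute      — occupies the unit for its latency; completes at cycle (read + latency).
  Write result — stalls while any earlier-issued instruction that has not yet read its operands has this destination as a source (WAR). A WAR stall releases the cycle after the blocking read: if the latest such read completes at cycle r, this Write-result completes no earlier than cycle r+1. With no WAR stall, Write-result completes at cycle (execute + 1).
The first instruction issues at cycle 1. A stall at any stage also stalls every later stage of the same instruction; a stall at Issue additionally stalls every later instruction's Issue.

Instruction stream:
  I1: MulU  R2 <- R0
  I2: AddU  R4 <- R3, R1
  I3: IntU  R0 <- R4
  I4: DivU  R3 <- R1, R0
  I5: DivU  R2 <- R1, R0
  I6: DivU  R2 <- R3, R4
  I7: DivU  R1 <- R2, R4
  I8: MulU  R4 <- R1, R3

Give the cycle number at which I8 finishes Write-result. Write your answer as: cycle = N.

t=1  I1→MulU
t=2  I1 RO | I2→AddU
t=3  I2 RO | I3→IntU
t=4  I4→DivU
t=5  I1 EX | I2 EX
t=6  I1 WR R2 | I2 WR R4
t=7  I3 RO
t=8  I3 EX
t=9  I3 WR R0
t=10  I4 RO
t=17  I4 EX
t=18  I4 WR R3
t=19  I5→DivU
t=20  I5 RO
t=27  I5 EX
t=28  I5 WR R2
t=29  I6→DivU
t=30  I6 RO
t=37  I6 EX
t=38  I6 WR R2
t=39  I7→DivU
t=40  I7 RO | I8→MulU
t=47  I7 EX
t=48  I7 WR R1
t=49  I8 RO
t=52  I8 EX
t=53  I8 WR R4

cycle = 53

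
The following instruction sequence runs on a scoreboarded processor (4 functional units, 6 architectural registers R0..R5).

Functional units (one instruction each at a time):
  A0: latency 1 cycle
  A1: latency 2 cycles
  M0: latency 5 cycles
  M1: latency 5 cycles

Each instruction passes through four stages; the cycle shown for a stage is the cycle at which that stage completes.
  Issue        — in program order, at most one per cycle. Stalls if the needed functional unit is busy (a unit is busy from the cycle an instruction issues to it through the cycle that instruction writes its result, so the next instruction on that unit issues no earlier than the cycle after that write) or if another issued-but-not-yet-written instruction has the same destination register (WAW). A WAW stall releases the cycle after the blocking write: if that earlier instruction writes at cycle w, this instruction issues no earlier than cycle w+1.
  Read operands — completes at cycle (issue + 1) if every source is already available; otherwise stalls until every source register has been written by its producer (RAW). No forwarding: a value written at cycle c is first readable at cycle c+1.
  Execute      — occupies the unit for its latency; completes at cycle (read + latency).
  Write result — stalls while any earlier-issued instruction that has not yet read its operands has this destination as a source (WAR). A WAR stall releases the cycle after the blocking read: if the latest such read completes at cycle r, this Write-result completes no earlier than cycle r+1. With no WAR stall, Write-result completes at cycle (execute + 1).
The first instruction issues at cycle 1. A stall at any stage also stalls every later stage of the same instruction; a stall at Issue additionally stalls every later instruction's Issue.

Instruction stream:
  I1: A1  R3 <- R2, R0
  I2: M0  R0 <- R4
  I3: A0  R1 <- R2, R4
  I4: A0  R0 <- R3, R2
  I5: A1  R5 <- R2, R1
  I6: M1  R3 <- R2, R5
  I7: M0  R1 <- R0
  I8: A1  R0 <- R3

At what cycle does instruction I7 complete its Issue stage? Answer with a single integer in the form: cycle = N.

  I1 | 1 | 2 | 4 | 5
  I2 | 2 | 3 | 8 | 9
  I3 | 3 | 4 | 5 | 6
  I4 | 10 | 11 | 12 | 13   WAW R0: wait I2 write@9
  I5 | 11 | 12 | 14 | 15
  I6 | 12 | 16 | 21 | 22   RAW R5: wait I5 write@15
  I7 | 13 | 14 | 19 | 20
  I8 | 16 | 23 | 25 | 26   struct: A1 busy until I5 writes@15 · RAW R3: wait I6 write@22

cycle = 13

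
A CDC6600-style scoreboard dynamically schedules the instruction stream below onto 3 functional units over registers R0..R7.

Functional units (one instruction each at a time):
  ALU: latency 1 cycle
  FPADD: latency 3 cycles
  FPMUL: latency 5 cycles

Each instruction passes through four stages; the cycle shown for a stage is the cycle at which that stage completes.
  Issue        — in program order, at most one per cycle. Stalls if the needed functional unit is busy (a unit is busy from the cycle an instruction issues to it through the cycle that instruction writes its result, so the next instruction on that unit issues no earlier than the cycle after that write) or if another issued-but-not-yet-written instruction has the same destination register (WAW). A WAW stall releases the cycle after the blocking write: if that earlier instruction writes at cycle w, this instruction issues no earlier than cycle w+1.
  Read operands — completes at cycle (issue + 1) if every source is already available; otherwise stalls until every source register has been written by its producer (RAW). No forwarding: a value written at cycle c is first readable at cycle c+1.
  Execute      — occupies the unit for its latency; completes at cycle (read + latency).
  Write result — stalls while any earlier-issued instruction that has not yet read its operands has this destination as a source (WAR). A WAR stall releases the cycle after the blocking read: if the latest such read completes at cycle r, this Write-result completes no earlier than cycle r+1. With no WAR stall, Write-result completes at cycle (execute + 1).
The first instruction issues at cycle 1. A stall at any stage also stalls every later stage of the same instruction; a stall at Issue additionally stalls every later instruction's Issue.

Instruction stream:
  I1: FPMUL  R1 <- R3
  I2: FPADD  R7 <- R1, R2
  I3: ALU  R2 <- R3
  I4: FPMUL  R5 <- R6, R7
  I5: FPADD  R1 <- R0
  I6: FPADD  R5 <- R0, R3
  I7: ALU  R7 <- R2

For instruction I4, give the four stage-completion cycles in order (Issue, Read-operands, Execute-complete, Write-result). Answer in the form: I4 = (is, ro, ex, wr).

c1: I1 issues→FPMUL
c2: I1 reads; I2 issues→FPADD
c3: I3 issues→ALU
c4: I3 reads
c5: I3 exec-done
c7: I1 exec-done
c8: I1 writes R1
c9: I2 reads; I4 issues→FPMUL
c10: I3 writes R2
c12: I2 exec-done
c13: I2 writes R7
c14: I4 reads; I5 issues→FPADD
c15: I5 reads
c18: I5 exec-done
c19: I4 exec-done; I5 writes R1
c20: I4 writes R5
c21: I6 issues→FPADD
c22: I6 reads; I7 issues→ALU
c23: I7 reads
c24: I7 exec-done
c25: I6 exec-done; I7 writes R7
c26: I6 writes R5

I4 = (9, 14, 19, 20)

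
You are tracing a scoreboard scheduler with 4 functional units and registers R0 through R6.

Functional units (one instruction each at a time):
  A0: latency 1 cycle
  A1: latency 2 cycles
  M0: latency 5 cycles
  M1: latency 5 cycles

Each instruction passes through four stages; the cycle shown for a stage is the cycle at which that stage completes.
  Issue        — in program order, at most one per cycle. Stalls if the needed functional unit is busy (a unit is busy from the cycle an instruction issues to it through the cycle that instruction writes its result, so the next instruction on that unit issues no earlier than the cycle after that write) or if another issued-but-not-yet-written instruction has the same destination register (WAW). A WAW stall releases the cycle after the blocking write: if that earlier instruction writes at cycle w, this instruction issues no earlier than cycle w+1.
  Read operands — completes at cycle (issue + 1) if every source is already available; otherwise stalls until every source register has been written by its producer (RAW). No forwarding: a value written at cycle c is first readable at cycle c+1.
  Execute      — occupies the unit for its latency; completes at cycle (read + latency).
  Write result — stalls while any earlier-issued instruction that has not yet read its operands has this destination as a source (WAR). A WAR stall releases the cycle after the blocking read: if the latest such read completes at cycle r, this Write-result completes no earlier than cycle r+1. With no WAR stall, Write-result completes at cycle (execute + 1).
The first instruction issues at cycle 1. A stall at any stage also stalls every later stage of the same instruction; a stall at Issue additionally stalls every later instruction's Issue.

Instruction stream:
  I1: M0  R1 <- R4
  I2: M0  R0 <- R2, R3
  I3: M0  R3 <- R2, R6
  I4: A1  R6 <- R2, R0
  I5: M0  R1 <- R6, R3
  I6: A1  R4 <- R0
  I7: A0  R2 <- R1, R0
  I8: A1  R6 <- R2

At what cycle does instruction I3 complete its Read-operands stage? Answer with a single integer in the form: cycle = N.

cycle = 18

[1] I1 dispatched to M0
[2] I1 operands ready
[7] I1 complete
[8] R1←I1
[9] I2 dispatched to M0
[10] I2 operands ready
[15] I2 complete
[16] R0←I2
[17] I3 dispatched to M0
[18] I3 operands ready, I4 dispatched to A1
[19] I4 operands ready
[21] I4 complete
[22] R6←I4
[23] I3 complete
[24] R3←I3
[25] I5 dispatched to M0
[26] I5 operands ready, I6 dispatched to A1
[27] I6 operands ready, I7 dispatched to A0
[29] I6 complete
[30] R4←I6
[31] I5 complete, I8 dispatched to A1
[32] R1←I5
[33] I7 operands ready
[34] I7 complete
[35] R2←I7
[36] I8 operands ready
[38] I8 complete
[39] R6←I8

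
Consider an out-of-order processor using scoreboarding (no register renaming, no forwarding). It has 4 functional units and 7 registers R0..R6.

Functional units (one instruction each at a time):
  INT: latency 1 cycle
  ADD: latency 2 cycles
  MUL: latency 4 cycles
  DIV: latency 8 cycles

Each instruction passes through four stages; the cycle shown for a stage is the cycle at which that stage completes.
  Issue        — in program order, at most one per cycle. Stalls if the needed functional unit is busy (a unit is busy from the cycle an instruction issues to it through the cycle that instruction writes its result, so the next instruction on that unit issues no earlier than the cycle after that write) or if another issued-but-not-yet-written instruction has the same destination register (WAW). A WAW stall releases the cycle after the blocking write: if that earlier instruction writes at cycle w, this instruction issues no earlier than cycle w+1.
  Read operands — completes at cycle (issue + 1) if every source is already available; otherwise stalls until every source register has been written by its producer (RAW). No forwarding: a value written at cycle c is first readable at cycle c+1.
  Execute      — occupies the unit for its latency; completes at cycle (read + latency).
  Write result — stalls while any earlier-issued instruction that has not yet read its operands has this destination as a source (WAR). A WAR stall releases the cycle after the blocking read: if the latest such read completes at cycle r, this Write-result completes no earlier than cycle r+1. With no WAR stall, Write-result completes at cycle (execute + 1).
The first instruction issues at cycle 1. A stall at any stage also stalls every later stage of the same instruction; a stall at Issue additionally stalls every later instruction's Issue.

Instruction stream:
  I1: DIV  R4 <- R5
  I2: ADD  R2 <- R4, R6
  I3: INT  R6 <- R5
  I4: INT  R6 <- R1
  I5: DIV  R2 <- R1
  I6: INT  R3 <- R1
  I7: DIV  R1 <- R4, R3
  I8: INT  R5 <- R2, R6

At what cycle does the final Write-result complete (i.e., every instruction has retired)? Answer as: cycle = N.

c1: I1→DIV
c2: I1 RO · I2→ADD
c3: I3→INT
c4: I3 RO
c5: I3 EX
c10: I1 EX
c11: I1 WR R4
c12: I2 RO
c13: I3 WR R6
c14: I2 EX · I4→INT
c15: I2 WR R2 · I4 RO
c16: I4 EX · I5→DIV
c17: I4 WR R6 · I5 RO
c18: I6→INT
c19: I6 RO
c20: I6 EX
c21: I6 WR R3
c25: I5 EX
c26: I5 WR R2
c27: I7→DIV
c28: I7 RO · I8→INT
c29: I8 RO
c30: I8 EX
c31: I8 WR R5
c36: I7 EX
c37: I7 WR R1

cycle = 37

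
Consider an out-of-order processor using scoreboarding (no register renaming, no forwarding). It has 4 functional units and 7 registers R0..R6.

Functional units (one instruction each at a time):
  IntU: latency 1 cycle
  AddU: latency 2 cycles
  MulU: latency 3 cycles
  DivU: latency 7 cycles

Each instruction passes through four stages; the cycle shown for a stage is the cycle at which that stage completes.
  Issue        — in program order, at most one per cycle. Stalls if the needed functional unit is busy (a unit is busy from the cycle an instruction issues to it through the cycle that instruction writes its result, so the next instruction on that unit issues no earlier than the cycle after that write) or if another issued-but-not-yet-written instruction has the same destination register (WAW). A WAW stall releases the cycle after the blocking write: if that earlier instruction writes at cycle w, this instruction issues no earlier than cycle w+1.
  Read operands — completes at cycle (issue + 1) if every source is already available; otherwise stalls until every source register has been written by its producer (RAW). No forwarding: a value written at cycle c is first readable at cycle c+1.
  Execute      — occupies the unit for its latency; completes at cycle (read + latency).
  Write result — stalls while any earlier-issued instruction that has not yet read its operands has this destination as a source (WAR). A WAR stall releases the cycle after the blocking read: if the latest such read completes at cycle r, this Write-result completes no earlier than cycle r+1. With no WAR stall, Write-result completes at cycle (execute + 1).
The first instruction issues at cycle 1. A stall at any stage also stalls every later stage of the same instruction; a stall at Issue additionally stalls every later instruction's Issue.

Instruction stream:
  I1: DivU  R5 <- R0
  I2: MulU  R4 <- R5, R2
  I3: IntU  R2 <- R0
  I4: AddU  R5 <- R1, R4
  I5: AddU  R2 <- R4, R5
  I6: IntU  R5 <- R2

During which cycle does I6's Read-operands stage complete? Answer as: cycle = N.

c1: I1 issues→DivU
c2: I1 reads, I2 issues→MulU
c3: I3 issues→IntU
c4: I3 reads
c5: I3 exec-done
c9: I1 exec-done
c10: I1 writes R5
c11: I2 reads, I4 issues→AddU
c12: I3 writes R2
c14: I2 exec-done
c15: I2 writes R4
c16: I4 reads
c18: I4 exec-done
c19: I4 writes R5
c20: I5 issues→AddU
c21: I5 reads, I6 issues→IntU
c23: I5 exec-done
c24: I5 writes R2
c25: I6 reads
c26: I6 exec-done
c27: I6 writes R5

cycle = 25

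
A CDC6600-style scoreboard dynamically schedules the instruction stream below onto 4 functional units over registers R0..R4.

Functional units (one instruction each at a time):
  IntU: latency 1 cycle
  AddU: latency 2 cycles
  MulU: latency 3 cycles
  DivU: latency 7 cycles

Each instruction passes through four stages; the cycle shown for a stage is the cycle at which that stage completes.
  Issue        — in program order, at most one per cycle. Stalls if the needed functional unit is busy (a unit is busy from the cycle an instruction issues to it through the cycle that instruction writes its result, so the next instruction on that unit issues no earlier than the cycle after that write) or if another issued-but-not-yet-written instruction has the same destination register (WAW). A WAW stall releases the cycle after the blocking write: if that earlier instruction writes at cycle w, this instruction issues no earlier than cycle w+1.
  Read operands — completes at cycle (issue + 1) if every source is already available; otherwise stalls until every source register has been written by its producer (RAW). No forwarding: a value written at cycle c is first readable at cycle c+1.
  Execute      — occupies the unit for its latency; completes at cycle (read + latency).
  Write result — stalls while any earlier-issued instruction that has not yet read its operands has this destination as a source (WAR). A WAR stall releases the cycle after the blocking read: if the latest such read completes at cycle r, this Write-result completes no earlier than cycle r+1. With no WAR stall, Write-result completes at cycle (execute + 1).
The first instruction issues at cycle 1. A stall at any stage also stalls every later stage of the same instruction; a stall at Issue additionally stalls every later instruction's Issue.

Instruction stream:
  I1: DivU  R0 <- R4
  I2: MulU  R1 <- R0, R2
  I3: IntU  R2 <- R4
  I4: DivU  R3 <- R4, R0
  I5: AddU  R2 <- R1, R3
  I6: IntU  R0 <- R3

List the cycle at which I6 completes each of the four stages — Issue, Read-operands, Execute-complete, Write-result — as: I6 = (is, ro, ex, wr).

I6 = (14, 21, 22, 23)

[1] issue I1 (DivU)
[2] I1 read-ops · issue I2 (MulU)
[3] issue I3 (IntU)
[4] I3 read-ops
[5] I3 finished on IntU
[9] I1 finished on DivU
[10] I1→R0
[11] I2 read-ops · issue I4 (DivU)
[12] I3→R2 · I4 read-ops
[13] issue I5 (AddU)
[14] I2 finished on MulU · issue I6 (IntU)
[15] I2→R1
[19] I4 finished on DivU
[20] I4→R3
[21] I5 read-ops · I6 read-ops
[22] I6 finished on IntU
[23] I5 finished on AddU · I6→R0
[24] I5→R2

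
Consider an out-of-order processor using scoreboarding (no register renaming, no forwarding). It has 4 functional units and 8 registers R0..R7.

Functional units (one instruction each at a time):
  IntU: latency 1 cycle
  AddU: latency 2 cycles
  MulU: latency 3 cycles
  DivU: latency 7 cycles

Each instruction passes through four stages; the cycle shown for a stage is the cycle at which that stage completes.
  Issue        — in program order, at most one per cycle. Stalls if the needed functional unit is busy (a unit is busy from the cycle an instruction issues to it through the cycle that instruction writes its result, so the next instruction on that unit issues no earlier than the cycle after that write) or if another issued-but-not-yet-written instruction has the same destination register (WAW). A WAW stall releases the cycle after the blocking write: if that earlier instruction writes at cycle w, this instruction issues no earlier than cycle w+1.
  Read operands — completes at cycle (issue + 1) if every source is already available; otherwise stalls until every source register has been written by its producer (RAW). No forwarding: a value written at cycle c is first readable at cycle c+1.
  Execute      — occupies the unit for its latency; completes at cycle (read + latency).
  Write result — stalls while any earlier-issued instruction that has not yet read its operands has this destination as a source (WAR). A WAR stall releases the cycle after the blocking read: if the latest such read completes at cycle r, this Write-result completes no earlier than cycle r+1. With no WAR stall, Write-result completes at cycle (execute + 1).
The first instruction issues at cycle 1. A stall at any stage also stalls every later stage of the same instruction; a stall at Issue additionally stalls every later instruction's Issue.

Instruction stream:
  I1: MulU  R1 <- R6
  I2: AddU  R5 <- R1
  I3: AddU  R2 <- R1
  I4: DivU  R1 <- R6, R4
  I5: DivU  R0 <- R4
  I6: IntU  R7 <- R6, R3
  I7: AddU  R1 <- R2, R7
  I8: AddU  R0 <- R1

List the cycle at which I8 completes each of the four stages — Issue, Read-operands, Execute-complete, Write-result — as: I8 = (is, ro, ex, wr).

I8 = (32, 33, 35, 36)

I1  is:1  ro:2  ex:5  wr:6
I2  is:2  ro:7  ex:9  wr:10  — RAW R1: wait I1 write@6
I3  is:11  ro:12  ex:14  wr:15  — struct: AddU busy until I2 writes@10
I4  is:12  ro:13  ex:20  wr:21
I5  is:22  ro:23  ex:30  wr:31  — struct: DivU busy until I4 writes@21
I6  is:23  ro:24  ex:25  wr:26
I7  is:24  ro:27  ex:29  wr:30  — RAW R7: wait I6 write@26
I8  is:32  ro:33  ex:35  wr:36  — WAW R0: wait I5 write@31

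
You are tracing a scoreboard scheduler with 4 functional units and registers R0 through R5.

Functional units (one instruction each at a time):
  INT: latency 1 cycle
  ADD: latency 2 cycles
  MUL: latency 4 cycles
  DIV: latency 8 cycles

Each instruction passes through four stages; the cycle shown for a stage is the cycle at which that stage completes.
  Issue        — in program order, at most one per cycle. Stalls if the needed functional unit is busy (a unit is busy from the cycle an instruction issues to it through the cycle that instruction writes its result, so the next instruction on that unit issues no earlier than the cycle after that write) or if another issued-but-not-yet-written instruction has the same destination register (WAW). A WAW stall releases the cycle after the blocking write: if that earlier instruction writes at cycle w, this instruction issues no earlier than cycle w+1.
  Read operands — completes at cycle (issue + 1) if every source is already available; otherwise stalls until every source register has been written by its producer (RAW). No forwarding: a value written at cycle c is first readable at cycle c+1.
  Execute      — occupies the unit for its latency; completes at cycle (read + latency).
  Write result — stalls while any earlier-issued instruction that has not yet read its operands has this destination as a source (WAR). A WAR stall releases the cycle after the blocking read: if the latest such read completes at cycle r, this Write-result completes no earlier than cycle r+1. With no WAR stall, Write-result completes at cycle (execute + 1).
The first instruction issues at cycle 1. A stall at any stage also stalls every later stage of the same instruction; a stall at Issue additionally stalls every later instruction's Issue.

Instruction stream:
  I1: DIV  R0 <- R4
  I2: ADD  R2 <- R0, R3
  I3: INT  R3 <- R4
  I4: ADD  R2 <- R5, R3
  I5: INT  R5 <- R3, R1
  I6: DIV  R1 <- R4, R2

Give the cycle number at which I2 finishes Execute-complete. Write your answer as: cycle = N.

[1] I1 dispatched to DIV
[2] I1 operands ready | I2 dispatched to ADD
[3] I3 dispatched to INT
[4] I3 operands ready
[5] I3 complete
[10] I1 complete
[11] R0←I1
[12] I2 operands ready
[13] R3←I3
[14] I2 complete
[15] R2←I2
[16] I4 dispatched to ADD
[17] I4 operands ready | I5 dispatched to INT
[18] I5 operands ready | I6 dispatched to DIV
[19] I4 complete | I5 complete
[20] R2←I4 | R5←I5
[21] I6 operands ready
[29] I6 complete
[30] R1←I6

cycle = 14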